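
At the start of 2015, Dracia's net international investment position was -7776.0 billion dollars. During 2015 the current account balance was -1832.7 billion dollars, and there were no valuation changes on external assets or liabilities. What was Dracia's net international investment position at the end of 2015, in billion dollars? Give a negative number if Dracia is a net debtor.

With no valuation effects, change in NIIP = current account = -1832.7
End-of-year NIIP = -7776.0 + (-1832.7) = -9608.7

-9608.7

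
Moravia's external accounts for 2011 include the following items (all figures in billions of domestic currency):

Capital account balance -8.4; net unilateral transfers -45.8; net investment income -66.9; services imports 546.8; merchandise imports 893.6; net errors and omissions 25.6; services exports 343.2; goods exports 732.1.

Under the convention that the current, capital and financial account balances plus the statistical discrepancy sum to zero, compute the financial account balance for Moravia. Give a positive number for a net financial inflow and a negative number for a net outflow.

460.6

Goods balance = 732.1 - 893.6 = -161.5
Services balance = 343.2 - 546.8 = -203.6
Trade balance (goods + services) = -161.5 + (-203.6) = -365.1
Net primary income = -66.9
Net secondary income = -45.8
Current account = -365.1 + (-66.9) + (-45.8) = -477.8
Financial account = -(-477.8 + (-8.4) + 25.6) = 460.6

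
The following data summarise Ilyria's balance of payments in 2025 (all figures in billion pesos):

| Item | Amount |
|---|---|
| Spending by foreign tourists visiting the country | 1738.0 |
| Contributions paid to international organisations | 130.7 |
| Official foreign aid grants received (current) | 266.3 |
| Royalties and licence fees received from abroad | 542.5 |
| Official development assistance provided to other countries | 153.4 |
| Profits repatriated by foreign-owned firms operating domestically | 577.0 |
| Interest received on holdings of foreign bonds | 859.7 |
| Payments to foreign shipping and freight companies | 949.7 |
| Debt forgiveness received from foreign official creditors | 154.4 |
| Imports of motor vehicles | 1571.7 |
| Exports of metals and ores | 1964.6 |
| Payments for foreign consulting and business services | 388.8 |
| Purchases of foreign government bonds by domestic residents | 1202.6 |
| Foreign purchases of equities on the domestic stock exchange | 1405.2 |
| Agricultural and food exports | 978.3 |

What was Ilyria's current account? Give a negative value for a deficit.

2578.1

Goods: 1964.6 + 978.3 - 1571.7 = 1371.2
Services: 542.5 - 388.8 - 949.7 + 1738.0 = 942.0
Primary income: 859.7 - 577.0 = 282.7
Secondary income: -130.7 - 153.4 + 266.3 = -17.8
Current account = 1371.2 + 942.0 + 282.7 + (-17.8) = 2578.1
(Excluded from the current account — capital account: debt forgiveness received from foreign official creditors 154.4; financial account: purchases of foreign government bonds by domestic residents 1202.6, foreign purchases of equities on the domestic stock exchange 1405.2.)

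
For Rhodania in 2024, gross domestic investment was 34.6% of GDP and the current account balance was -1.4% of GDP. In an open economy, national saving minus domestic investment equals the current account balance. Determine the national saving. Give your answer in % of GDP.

S = I + CA = 34.6 + (-1.4) = 33.2

33.2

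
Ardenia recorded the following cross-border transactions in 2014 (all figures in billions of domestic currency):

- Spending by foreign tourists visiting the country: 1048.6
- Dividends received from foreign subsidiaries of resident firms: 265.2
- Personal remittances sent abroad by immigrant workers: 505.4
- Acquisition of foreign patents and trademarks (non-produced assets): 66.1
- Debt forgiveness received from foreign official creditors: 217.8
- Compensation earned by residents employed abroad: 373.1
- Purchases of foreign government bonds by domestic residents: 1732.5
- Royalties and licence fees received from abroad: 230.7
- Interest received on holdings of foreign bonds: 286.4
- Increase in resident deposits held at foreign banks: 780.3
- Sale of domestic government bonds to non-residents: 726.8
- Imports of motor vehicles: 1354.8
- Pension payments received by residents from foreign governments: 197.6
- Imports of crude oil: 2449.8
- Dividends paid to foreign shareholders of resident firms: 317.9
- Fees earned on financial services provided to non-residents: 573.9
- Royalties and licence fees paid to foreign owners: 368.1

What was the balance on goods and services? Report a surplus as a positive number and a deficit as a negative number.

Goods: -2449.8 - 1354.8 = -3804.6
Services: 1048.6 - 368.1 + 230.7 + 573.9 = 1485.1
Trade balance = -3804.6 + 1485.1 = -2319.5
(Excluded from the trade balance — primary income: dividends received from foreign subsidiaries of resident firms 265.2, compensation earned by residents employed abroad 373.1, interest received on holdings of foreign bonds 286.4, dividends paid to foreign shareholders of resident firms 317.9; secondary income: personal remittances sent abroad by immigrant workers 505.4, pension payments received by residents from foreign governments 197.6; capital account: acquisition of foreign patents and trademarks (non-produced assets) 66.1, debt forgiveness received from foreign official creditors 217.8; financial account: purchases of foreign government bonds by domestic residents 1732.5, increase in resident deposits held at foreign banks 780.3, sale of domestic government bonds to non-residents 726.8.)

-2319.5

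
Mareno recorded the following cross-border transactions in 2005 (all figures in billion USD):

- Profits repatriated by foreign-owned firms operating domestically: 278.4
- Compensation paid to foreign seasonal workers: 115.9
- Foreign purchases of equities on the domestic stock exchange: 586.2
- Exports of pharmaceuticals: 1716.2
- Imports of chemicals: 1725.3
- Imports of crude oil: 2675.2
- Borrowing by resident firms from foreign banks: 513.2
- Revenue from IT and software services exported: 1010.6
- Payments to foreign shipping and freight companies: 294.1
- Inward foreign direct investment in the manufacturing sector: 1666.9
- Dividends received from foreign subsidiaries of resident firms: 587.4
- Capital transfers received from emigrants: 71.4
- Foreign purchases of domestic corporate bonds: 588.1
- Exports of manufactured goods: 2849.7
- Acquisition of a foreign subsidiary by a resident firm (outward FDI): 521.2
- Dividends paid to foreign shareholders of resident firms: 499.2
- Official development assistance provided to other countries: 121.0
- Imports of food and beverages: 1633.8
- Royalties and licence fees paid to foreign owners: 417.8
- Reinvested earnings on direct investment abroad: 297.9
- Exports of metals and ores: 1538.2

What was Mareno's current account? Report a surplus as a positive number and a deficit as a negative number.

Goods: 1716.2 + 1538.2 - 1633.8 + 2849.7 - 2675.2 - 1725.3 = 69.8
Services: -294.1 + 1010.6 - 417.8 = 298.7
Primary income: -278.4 + 297.9 - 115.9 + 587.4 - 499.2 = -8.2
Secondary income: -121.0
Current account = 69.8 + 298.7 + (-8.2) + (-121.0) = 239.3
(Excluded from the current account — financial account: foreign purchases of equities on the domestic stock exchange 586.2, borrowing by resident firms from foreign banks 513.2, inward foreign direct investment in the manufacturing sector 1666.9, foreign purchases of domestic corporate bonds 588.1, acquisition of a foreign subsidiary by a resident firm (outward FDI) 521.2; capital account: capital transfers received from emigrants 71.4.)

239.3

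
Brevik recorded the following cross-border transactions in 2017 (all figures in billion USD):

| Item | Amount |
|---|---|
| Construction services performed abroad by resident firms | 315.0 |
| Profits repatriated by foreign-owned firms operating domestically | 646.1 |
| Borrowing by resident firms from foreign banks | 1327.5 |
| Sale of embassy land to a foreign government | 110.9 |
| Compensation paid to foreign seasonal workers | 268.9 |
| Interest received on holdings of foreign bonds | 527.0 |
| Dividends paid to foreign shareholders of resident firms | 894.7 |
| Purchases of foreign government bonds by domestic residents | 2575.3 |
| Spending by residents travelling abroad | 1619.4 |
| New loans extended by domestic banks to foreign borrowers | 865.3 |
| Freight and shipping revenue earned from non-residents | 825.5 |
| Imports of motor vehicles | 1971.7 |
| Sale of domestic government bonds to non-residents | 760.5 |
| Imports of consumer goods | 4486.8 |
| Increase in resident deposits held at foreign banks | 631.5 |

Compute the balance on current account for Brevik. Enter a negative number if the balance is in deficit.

-8220.1

Goods: -1971.7 - 4486.8 = -6458.5
Services: -1619.4 + 315.0 + 825.5 = -478.9
Primary income: -894.7 - 268.9 + 527.0 - 646.1 = -1282.7
Current account = (-6458.5) + (-478.9) + (-1282.7) = -8220.1
(Excluded from the current account — financial account: borrowing by resident firms from foreign banks 1327.5, purchases of foreign government bonds by domestic residents 2575.3, new loans extended by domestic banks to foreign borrowers 865.3, sale of domestic government bonds to non-residents 760.5, increase in resident deposits held at foreign banks 631.5; capital account: sale of embassy land to a foreign government 110.9.)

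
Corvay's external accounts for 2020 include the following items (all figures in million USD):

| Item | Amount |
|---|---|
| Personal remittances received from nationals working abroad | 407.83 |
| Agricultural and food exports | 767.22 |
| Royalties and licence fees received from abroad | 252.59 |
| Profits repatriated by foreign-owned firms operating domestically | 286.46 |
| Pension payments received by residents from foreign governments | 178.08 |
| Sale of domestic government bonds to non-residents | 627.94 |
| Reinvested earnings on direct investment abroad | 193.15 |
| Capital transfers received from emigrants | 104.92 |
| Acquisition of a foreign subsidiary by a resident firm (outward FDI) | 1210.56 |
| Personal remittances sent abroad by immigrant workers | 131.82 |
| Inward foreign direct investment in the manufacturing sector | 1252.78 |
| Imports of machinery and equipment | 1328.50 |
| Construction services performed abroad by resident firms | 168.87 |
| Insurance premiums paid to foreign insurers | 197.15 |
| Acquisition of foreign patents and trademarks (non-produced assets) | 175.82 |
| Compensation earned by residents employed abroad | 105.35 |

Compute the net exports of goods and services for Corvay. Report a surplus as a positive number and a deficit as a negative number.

-336.97

Goods: 767.22 - 1328.50 = -561.28
Services: 252.59 - 197.15 + 168.87 = 224.31
Trade balance = -561.28 + 224.31 = -336.97
(Excluded from the trade balance — secondary income: personal remittances received from nationals working abroad 407.83, pension payments received by residents from foreign governments 178.08, personal remittances sent abroad by immigrant workers 131.82; primary income: profits repatriated by foreign-owned firms operating domestically 286.46, reinvested earnings on direct investment abroad 193.15, compensation earned by residents employed abroad 105.35; financial account: sale of domestic government bonds to non-residents 627.94, acquisition of a foreign subsidiary by a resident firm (outward FDI) 1210.56, inward foreign direct investment in the manufacturing sector 1252.78; capital account: capital transfers received from emigrants 104.92, acquisition of foreign patents and trademarks (non-produced assets) 175.82.)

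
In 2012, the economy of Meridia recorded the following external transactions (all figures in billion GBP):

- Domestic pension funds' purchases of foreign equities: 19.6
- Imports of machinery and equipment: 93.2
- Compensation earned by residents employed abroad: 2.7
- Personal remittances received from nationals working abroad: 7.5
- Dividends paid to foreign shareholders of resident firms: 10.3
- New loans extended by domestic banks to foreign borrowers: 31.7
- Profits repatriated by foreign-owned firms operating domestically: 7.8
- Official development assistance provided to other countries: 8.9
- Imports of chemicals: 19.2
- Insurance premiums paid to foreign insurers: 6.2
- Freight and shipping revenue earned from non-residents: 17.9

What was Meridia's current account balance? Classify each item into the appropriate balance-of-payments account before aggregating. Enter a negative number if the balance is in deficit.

Goods: -93.2 - 19.2 = -112.4
Services: -6.2 + 17.9 = 11.7
Primary income: 2.7 - 10.3 - 7.8 = -15.4
Secondary income: 7.5 - 8.9 = -1.4
Current account = (-112.4) + 11.7 + (-15.4) + (-1.4) = -117.5
(Excluded from the current account — financial account: domestic pension funds' purchases of foreign equities 19.6, new loans extended by domestic banks to foreign borrowers 31.7.)

-117.5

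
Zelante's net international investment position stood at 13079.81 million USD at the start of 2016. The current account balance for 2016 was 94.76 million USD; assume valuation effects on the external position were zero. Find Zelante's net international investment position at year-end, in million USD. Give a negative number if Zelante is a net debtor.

13174.57

With no valuation effects, change in NIIP = current account = 94.76
End-of-year NIIP = 13079.81 + 94.76 = 13174.57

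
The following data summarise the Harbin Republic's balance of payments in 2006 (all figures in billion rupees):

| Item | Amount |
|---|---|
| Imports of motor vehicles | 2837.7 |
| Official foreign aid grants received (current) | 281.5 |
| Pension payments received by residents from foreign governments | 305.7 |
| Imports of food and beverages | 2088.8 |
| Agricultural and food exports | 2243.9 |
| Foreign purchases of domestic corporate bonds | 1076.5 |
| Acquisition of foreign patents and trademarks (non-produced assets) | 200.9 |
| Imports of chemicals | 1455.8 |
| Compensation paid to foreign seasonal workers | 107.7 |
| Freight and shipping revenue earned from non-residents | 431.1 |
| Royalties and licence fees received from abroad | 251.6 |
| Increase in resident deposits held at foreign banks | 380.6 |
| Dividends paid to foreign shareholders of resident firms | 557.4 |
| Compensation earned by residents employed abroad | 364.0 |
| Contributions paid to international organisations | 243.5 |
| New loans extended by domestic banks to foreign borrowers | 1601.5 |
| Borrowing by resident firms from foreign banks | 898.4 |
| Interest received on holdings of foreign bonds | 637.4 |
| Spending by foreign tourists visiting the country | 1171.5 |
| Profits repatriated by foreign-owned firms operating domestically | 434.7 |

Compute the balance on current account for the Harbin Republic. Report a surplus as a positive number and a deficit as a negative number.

Goods: -1455.8 - 2088.8 + 2243.9 - 2837.7 = -4138.4
Services: 431.1 + 1171.5 + 251.6 = 1854.2
Primary income: 364.0 - 434.7 - 107.7 - 557.4 + 637.4 = -98.4
Secondary income: 305.7 - 243.5 + 281.5 = 343.7
Current account = (-4138.4) + 1854.2 + (-98.4) + 343.7 = -2038.9
(Excluded from the current account — financial account: foreign purchases of domestic corporate bonds 1076.5, increase in resident deposits held at foreign banks 380.6, new loans extended by domestic banks to foreign borrowers 1601.5, borrowing by resident firms from foreign banks 898.4; capital account: acquisition of foreign patents and trademarks (non-produced assets) 200.9.)

-2038.9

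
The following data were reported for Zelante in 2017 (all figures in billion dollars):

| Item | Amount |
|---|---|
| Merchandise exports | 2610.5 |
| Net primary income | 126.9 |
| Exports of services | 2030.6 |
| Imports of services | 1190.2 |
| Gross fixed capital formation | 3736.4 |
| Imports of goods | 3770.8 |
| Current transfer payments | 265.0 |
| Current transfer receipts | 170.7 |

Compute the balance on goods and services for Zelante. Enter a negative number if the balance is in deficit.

Goods balance = 2610.5 - 3770.8 = -1160.3
Services balance = 2030.6 - 1190.2 = 840.4
Trade balance (goods + services) = -1160.3 + 840.4 = -319.9

-319.9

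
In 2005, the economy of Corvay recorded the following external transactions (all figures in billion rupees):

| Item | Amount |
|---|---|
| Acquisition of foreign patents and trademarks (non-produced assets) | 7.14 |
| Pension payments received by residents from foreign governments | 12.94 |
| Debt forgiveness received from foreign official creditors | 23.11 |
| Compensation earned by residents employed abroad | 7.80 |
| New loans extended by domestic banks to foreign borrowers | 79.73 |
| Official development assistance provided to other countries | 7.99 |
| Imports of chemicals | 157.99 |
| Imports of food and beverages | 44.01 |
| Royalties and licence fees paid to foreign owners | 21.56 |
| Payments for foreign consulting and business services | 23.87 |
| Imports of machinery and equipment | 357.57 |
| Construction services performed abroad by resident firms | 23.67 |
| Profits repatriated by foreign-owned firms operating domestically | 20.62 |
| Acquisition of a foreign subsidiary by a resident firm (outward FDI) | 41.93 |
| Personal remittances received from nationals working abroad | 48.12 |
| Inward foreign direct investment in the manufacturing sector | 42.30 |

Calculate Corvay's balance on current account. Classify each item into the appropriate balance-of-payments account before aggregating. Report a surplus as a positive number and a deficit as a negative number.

Goods: -357.57 - 157.99 - 44.01 = -559.57
Services: 23.67 - 21.56 - 23.87 = -21.76
Primary income: 7.80 - 20.62 = -12.82
Secondary income: -7.99 + 12.94 + 48.12 = 53.07
Current account = (-559.57) + (-21.76) + (-12.82) + 53.07 = -541.08
(Excluded from the current account — capital account: acquisition of foreign patents and trademarks (non-produced assets) 7.14, debt forgiveness received from foreign official creditors 23.11; financial account: new loans extended by domestic banks to foreign borrowers 79.73, acquisition of a foreign subsidiary by a resident firm (outward FDI) 41.93, inward foreign direct investment in the manufacturing sector 42.30.)

-541.08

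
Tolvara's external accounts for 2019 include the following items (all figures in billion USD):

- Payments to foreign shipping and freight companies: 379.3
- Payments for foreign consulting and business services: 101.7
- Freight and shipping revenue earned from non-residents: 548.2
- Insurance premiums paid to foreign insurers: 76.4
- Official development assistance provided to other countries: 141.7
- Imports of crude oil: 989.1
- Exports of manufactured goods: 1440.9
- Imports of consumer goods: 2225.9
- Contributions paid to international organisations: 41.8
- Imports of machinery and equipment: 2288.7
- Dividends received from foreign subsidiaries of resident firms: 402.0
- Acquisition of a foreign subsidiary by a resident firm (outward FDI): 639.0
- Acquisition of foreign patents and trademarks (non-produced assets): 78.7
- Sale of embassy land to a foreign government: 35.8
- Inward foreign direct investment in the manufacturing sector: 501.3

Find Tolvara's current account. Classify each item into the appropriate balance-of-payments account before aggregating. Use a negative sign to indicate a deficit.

Goods: -989.1 + 1440.9 - 2225.9 - 2288.7 = -4062.8
Services: -76.4 - 379.3 - 101.7 + 548.2 = -9.2
Primary income: 402.0
Secondary income: -41.8 - 141.7 = -183.5
Current account = (-4062.8) + (-9.2) + 402.0 + (-183.5) = -3853.5
(Excluded from the current account — financial account: acquisition of a foreign subsidiary by a resident firm (outward FDI) 639.0, inward foreign direct investment in the manufacturing sector 501.3; capital account: acquisition of foreign patents and trademarks (non-produced assets) 78.7, sale of embassy land to a foreign government 35.8.)

-3853.5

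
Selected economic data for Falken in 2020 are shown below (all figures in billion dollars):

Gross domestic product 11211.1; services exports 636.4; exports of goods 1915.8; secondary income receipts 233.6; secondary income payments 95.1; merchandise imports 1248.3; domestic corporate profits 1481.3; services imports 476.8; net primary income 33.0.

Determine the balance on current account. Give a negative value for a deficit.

Goods balance = 1915.8 - 1248.3 = 667.5
Services balance = 636.4 - 476.8 = 159.6
Trade balance (goods + services) = 667.5 + 159.6 = 827.1
Net primary income = 33.0
Net secondary income = 233.6 - 95.1 = 138.5
Current account = 827.1 + 33.0 + 138.5 = 998.6

998.6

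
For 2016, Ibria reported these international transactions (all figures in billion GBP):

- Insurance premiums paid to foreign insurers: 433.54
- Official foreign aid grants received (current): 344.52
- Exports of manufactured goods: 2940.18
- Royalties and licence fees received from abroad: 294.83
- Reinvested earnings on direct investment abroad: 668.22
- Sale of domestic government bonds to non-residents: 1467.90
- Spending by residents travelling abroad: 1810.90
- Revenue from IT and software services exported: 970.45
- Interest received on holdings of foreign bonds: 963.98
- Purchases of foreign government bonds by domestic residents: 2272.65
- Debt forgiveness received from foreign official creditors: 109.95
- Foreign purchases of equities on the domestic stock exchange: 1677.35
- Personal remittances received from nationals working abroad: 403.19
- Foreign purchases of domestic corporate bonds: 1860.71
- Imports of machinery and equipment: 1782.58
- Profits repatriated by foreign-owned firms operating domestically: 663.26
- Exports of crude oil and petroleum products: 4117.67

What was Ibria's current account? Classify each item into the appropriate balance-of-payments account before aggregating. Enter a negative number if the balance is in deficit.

6012.76

Goods: 2940.18 - 1782.58 + 4117.67 = 5275.27
Services: -1810.90 + 294.83 - 433.54 + 970.45 = -979.16
Primary income: 963.98 + 668.22 - 663.26 = 968.94
Secondary income: 344.52 + 403.19 = 747.71
Current account = 5275.27 + (-979.16) + 968.94 + 747.71 = 6012.76
(Excluded from the current account — financial account: sale of domestic government bonds to non-residents 1467.90, purchases of foreign government bonds by domestic residents 2272.65, foreign purchases of equities on the domestic stock exchange 1677.35, foreign purchases of domestic corporate bonds 1860.71; capital account: debt forgiveness received from foreign official creditors 109.95.)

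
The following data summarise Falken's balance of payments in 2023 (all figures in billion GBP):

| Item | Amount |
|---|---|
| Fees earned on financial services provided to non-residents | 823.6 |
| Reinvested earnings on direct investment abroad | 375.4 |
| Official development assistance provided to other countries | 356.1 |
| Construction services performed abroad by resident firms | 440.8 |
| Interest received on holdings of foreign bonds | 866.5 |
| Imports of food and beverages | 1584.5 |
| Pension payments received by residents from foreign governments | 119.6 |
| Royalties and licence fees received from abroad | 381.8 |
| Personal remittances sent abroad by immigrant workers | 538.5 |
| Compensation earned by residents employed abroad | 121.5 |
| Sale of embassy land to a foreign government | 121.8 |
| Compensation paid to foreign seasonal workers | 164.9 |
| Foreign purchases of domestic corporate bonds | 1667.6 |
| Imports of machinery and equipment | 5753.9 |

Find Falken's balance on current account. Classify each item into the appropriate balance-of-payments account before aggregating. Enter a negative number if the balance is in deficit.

Goods: -1584.5 - 5753.9 = -7338.4
Services: 823.6 + 381.8 + 440.8 = 1646.2
Primary income: -164.9 + 375.4 + 121.5 + 866.5 = 1198.5
Secondary income: -538.5 - 356.1 + 119.6 = -775.0
Current account = (-7338.4) + 1646.2 + 1198.5 + (-775.0) = -5268.7
(Excluded from the current account — capital account: sale of embassy land to a foreign government 121.8; financial account: foreign purchases of domestic corporate bonds 1667.6.)

-5268.7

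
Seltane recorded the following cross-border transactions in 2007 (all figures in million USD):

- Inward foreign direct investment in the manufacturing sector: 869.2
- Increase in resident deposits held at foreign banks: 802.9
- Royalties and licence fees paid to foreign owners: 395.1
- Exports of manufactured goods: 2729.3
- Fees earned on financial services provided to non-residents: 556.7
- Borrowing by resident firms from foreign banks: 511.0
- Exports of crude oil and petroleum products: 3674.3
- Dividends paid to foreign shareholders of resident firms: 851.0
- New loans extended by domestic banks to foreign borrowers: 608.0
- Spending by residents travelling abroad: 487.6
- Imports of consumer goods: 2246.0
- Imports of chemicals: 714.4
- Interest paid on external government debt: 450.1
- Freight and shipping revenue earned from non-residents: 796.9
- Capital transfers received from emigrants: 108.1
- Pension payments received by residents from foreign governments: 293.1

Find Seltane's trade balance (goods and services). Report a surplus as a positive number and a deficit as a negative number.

Goods: -2246.0 + 2729.3 - 714.4 + 3674.3 = 3443.2
Services: 556.7 - 395.1 + 796.9 - 487.6 = 470.9
Trade balance = 3443.2 + 470.9 = 3914.1
(Excluded from the trade balance — financial account: inward foreign direct investment in the manufacturing sector 869.2, increase in resident deposits held at foreign banks 802.9, borrowing by resident firms from foreign banks 511.0, new loans extended by domestic banks to foreign borrowers 608.0; primary income: dividends paid to foreign shareholders of resident firms 851.0, interest paid on external government debt 450.1; capital account: capital transfers received from emigrants 108.1; secondary income: pension payments received by residents from foreign governments 293.1.)

3914.1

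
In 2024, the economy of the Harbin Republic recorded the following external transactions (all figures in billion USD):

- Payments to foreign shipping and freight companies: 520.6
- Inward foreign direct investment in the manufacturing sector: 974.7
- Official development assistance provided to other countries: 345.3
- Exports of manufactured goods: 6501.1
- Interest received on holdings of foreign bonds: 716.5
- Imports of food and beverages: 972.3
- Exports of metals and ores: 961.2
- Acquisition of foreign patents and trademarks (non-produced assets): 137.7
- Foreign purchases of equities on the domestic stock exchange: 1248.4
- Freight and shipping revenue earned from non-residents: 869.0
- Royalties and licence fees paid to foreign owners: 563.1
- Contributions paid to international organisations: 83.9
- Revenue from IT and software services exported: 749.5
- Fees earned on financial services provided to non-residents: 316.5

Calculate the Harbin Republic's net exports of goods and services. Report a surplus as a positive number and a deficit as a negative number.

Goods: -972.3 + 961.2 + 6501.1 = 6490.0
Services: -520.6 + 869.0 + 749.5 + 316.5 - 563.1 = 851.3
Trade balance = 6490.0 + 851.3 = 7341.3
(Excluded from the trade balance — financial account: inward foreign direct investment in the manufacturing sector 974.7, foreign purchases of equities on the domestic stock exchange 1248.4; secondary income: official development assistance provided to other countries 345.3, contributions paid to international organisations 83.9; primary income: interest received on holdings of foreign bonds 716.5; capital account: acquisition of foreign patents and trademarks (non-produced assets) 137.7.)

7341.3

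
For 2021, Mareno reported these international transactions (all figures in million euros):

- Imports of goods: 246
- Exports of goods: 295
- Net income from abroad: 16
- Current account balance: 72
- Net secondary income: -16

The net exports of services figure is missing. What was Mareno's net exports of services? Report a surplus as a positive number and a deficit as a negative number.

Current account = goods balance + services balance + net primary income + net secondary income
Sum of the known components = 49
Net exports of services = CA - (known components) = 72 - 49 = 23

23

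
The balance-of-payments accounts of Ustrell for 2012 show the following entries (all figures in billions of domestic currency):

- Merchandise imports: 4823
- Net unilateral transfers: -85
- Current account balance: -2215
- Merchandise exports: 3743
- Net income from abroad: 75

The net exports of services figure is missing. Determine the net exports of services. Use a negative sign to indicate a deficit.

Current account = goods balance + services balance + net primary income + net secondary income
Sum of the known components = -1090
Net exports of services = CA - (known components) = -2215 - (-1090) = -1125

-1125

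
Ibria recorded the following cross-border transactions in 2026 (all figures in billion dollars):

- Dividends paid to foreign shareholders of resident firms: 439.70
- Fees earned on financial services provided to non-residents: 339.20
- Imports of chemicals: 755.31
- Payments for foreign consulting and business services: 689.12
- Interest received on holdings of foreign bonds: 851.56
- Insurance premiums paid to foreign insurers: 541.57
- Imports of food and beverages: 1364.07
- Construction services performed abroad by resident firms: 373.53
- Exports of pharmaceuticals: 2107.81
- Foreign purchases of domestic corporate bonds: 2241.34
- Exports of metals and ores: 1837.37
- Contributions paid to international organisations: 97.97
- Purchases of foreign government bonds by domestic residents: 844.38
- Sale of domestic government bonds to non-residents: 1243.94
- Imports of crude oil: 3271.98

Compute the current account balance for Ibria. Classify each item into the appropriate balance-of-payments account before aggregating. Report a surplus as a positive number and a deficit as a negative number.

-1650.25

Goods: 2107.81 - 1364.07 + 1837.37 - 3271.98 - 755.31 = -1446.18
Services: -541.57 + 339.20 - 689.12 + 373.53 = -517.96
Primary income: 851.56 - 439.70 = 411.86
Secondary income: -97.97
Current account = (-1446.18) + (-517.96) + 411.86 + (-97.97) = -1650.25
(Excluded from the current account — financial account: foreign purchases of domestic corporate bonds 2241.34, purchases of foreign government bonds by domestic residents 844.38, sale of domestic government bonds to non-residents 1243.94.)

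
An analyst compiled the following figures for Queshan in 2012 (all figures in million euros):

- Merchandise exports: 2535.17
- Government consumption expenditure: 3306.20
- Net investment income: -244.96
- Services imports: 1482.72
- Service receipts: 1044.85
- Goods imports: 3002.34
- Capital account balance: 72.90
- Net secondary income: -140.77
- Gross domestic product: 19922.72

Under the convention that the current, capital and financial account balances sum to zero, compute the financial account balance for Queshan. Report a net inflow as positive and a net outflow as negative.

1217.87

Goods balance = 2535.17 - 3002.34 = -467.17
Services balance = 1044.85 - 1482.72 = -437.87
Trade balance (goods + services) = -467.17 + (-437.87) = -905.04
Net primary income = -244.96
Net secondary income = -140.77
Current account = -905.04 + (-244.96) + (-140.77) = -1290.77
Financial account = -(-1290.77 + 72.90) = 1217.87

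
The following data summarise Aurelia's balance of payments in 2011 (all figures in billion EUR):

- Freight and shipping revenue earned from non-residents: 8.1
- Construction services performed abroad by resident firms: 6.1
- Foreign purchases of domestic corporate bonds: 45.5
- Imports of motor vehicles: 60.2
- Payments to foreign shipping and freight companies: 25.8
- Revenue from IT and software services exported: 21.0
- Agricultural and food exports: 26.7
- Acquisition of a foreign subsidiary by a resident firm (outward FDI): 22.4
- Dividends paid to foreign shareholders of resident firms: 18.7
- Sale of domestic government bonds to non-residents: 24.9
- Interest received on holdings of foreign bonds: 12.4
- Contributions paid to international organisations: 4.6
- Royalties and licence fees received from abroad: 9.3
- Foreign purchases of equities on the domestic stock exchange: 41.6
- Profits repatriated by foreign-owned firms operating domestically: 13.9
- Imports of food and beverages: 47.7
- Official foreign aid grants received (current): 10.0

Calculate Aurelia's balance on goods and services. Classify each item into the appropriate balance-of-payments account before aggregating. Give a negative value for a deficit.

Goods: -47.7 - 60.2 + 26.7 = -81.2
Services: 9.3 - 25.8 + 21.0 + 6.1 + 8.1 = 18.7
Trade balance = -81.2 + 18.7 = -62.5
(Excluded from the trade balance — financial account: foreign purchases of domestic corporate bonds 45.5, acquisition of a foreign subsidiary by a resident firm (outward FDI) 22.4, sale of domestic government bonds to non-residents 24.9, foreign purchases of equities on the domestic stock exchange 41.6; primary income: dividends paid to foreign shareholders of resident firms 18.7, interest received on holdings of foreign bonds 12.4, profits repatriated by foreign-owned firms operating domestically 13.9; secondary income: contributions paid to international organisations 4.6, official foreign aid grants received (current) 10.0.)

-62.5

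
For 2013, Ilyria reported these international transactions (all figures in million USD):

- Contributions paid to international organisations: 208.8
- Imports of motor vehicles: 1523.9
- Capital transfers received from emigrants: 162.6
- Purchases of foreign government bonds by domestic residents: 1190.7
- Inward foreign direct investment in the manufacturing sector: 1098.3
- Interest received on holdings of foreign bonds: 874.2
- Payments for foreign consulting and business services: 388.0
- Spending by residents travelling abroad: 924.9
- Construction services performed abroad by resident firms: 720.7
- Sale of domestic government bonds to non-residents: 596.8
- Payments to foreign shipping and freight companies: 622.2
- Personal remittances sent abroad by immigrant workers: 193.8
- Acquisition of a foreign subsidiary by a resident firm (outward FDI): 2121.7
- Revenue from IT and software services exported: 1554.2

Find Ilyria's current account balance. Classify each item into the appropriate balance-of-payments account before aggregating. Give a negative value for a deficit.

-712.5

Goods: -1523.9
Services: -388.0 - 924.9 + 1554.2 - 622.2 + 720.7 = 339.8
Primary income: 874.2
Secondary income: -208.8 - 193.8 = -402.6
Current account = (-1523.9) + 339.8 + 874.2 + (-402.6) = -712.5
(Excluded from the current account — capital account: capital transfers received from emigrants 162.6; financial account: purchases of foreign government bonds by domestic residents 1190.7, inward foreign direct investment in the manufacturing sector 1098.3, sale of domestic government bonds to non-residents 596.8, acquisition of a foreign subsidiary by a resident firm (outward FDI) 2121.7.)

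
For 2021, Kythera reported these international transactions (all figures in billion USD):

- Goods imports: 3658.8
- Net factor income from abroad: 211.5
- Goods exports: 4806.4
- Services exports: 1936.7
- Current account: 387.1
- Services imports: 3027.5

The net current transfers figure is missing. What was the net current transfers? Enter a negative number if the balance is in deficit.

Current account = goods balance + services balance + net primary income + net secondary income
Sum of the known components = 268.3
Net current transfers = CA - (known components) = 387.1 - 268.3 = 118.8

118.8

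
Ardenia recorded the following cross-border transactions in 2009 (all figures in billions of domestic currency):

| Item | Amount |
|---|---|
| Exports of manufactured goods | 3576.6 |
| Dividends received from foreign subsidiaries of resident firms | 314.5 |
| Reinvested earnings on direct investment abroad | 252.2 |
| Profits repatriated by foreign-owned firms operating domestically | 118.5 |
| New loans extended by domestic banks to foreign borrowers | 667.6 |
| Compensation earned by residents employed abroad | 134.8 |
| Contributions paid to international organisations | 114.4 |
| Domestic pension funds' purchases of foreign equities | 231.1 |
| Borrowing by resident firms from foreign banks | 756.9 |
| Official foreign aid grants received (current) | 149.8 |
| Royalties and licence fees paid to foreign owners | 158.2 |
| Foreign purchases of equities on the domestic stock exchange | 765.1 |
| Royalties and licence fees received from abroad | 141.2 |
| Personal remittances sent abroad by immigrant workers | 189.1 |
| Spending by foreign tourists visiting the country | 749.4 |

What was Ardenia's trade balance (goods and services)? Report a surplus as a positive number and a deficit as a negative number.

Goods: 3576.6
Services: 141.2 - 158.2 + 749.4 = 732.4
Trade balance = 3576.6 + 732.4 = 4309.0
(Excluded from the trade balance — primary income: dividends received from foreign subsidiaries of resident firms 314.5, reinvested earnings on direct investment abroad 252.2, profits repatriated by foreign-owned firms operating domestically 118.5, compensation earned by residents employed abroad 134.8; financial account: new loans extended by domestic banks to foreign borrowers 667.6, domestic pension funds' purchases of foreign equities 231.1, borrowing by resident firms from foreign banks 756.9, foreign purchases of equities on the domestic stock exchange 765.1; secondary income: contributions paid to international organisations 114.4, official foreign aid grants received (current) 149.8, personal remittances sent abroad by immigrant workers 189.1.)

4309.0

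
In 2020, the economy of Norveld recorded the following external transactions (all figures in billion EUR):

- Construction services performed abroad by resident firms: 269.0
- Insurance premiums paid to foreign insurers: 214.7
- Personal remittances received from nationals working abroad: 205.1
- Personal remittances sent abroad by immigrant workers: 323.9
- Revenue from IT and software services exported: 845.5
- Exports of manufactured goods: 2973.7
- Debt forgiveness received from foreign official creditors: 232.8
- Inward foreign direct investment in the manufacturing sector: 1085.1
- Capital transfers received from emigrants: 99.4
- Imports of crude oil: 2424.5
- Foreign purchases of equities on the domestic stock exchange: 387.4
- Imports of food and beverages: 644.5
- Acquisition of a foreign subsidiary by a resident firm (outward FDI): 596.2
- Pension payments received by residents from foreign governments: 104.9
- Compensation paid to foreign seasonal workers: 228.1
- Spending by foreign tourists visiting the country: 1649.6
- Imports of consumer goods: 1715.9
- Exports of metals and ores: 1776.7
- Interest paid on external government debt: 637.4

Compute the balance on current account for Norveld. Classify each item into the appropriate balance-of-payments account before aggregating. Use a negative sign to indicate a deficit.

Goods: 2973.7 - 1715.9 - 2424.5 + 1776.7 - 644.5 = -34.5
Services: 269.0 + 1649.6 - 214.7 + 845.5 = 2549.4
Primary income: -637.4 - 228.1 = -865.5
Secondary income: -323.9 + 205.1 + 104.9 = -13.9
Current account = (-34.5) + 2549.4 + (-865.5) + (-13.9) = 1635.5
(Excluded from the current account — capital account: debt forgiveness received from foreign official creditors 232.8, capital transfers received from emigrants 99.4; financial account: inward foreign direct investment in the manufacturing sector 1085.1, foreign purchases of equities on the domestic stock exchange 387.4, acquisition of a foreign subsidiary by a resident firm (outward FDI) 596.2.)

1635.5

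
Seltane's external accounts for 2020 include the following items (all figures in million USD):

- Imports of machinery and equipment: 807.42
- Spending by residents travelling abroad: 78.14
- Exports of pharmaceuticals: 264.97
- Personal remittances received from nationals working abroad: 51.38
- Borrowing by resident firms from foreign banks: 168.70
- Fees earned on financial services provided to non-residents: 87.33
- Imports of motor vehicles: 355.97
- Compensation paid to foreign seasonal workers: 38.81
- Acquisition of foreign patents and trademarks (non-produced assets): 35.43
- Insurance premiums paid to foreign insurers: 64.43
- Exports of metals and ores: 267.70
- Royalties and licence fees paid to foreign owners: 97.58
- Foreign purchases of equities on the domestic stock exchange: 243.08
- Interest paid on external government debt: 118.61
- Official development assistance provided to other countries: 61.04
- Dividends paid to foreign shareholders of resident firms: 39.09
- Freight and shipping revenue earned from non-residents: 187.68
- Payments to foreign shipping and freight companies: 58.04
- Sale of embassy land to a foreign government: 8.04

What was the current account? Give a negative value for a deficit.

-860.07

Goods: 264.97 - 807.42 + 267.70 - 355.97 = -630.72
Services: -58.04 + 187.68 - 97.58 + 87.33 - 78.14 - 64.43 = -23.18
Primary income: -118.61 - 38.81 - 39.09 = -196.51
Secondary income: -61.04 + 51.38 = -9.66
Current account = (-630.72) + (-23.18) + (-196.51) + (-9.66) = -860.07
(Excluded from the current account — financial account: borrowing by resident firms from foreign banks 168.70, foreign purchases of equities on the domestic stock exchange 243.08; capital account: acquisition of foreign patents and trademarks (non-produced assets) 35.43, sale of embassy land to a foreign government 8.04.)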